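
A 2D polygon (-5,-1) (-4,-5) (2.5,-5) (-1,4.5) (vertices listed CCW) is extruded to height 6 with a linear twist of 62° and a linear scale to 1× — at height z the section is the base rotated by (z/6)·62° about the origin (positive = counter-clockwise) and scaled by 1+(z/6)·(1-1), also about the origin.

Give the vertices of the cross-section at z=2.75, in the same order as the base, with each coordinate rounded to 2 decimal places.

Cross-section at z=2.75: (-3.92,-3.26) (-1.14,-6.30) (4.58,-3.21) (-3.02,3.48)

t = z/height = 2.75/6 = 0.458333
s = 1 + (scale-1)·z/height = 1 + (1-1)·2.75/6 = 1.000000
θ = twist·z/height = 62°·2.75/6 = 28.4167° = 0.495964 rad
cos θ = 0.879510, sin θ = 0.475880 (intermediates below are computed at full precision and shown rounded to 5 d.p.)
v1: (-5,-1) → rotate → (-3.92167,-3.25891) → ×s → (-3.92167,-3.25891) → (-3.92,-3.26)
v2: (-4,-5) → rotate → (-1.13864,-6.30107) → ×s → (-1.13864,-6.30107) → (-1.14,-6.30)
v3: (2.5,-5) → rotate → (4.57818,-3.20785) → ×s → (4.57818,-3.20785) → (4.58,-3.21)
v4: (-1,4.5) → rotate → (-3.02097,3.48192) → ×s → (-3.02097,3.48192) → (-3.02,3.48)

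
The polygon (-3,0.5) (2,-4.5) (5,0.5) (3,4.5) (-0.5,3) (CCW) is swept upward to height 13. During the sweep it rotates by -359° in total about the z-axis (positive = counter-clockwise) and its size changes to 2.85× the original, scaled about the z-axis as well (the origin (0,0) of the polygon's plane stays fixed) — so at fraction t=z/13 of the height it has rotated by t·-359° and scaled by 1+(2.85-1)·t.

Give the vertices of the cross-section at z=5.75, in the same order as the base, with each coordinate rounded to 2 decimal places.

Cross-section at z=5.75: (5.41,1.13) (-6.35,6.31) (-8.15,-4.14) (-2.12,-9.60) (2.82,-4.76)

t = z/height = 5.75/13 = 0.442308
s = 1 + (scale-1)·z/height = 1 + (2.85-1)·5.75/13 = 1.818269
θ = twist·z/height = -359°·5.75/13 = -158.7885° = -2.771381 rad
cos θ = -0.932251, sin θ = -0.361812 (intermediates below are computed at full precision and shown rounded to 5 d.p.)
v1: (-3,0.5) → rotate → (2.97766,0.61931) → ×s → (5.41419,1.12608) → (5.41,1.13)
v2: (2,-4.5) → rotate → (-3.49266,3.47150) → ×s → (-6.35059,6.31213) → (-6.35,6.31)
v3: (5,0.5) → rotate → (-4.48035,-2.27519) → ×s → (-8.14648,-4.13690) → (-8.15,-4.14)
v4: (3,4.5) → rotate → (-1.16860,-5.28057) → ×s → (-2.12482,-9.60149) → (-2.12,-9.60)
v5: (-0.5,3) → rotate → (1.55156,-2.61585) → ×s → (2.82116,-4.75631) → (2.82,-4.76)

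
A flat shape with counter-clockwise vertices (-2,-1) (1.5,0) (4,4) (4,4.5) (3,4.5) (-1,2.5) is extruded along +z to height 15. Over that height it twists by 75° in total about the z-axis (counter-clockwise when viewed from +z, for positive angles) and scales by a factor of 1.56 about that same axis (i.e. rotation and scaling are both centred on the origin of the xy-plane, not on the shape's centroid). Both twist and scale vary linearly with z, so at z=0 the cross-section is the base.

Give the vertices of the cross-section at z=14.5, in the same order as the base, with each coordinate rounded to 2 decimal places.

t = z/height = 14.5/15 = 0.966667
s = 1 + (scale-1)·z/height = 1 + (1.56-1)·14.5/15 = 1.541333
θ = twist·z/height = 75°·14.5/15 = 72.5000° = 1.265364 rad
cos θ = 0.300706, sin θ = 0.953717 (intermediates below are computed at full precision and shown rounded to 5 d.p.)
v1: (-2,-1) → rotate → (0.35231,-2.20814) → ×s → (0.54302,-3.40348) → (0.54,-3.40)
v2: (1.5,0) → rotate → (0.45106,1.43058) → ×s → (0.69523,2.20499) → (0.70,2.20)
v3: (4,4) → rotate → (-2.61204,5.01769) → ×s → (-4.02603,7.73393) → (-4.03,7.73)
v4: (4,4.5) → rotate → (-3.08890,5.16804) → ×s → (-4.76103,7.96568) → (-4.76,7.97)
v5: (3,4.5) → rotate → (-3.38961,4.21433) → ×s → (-5.22452,6.49568) → (-5.22,6.50)
v6: (-1,2.5) → rotate → (-2.68500,-0.20195) → ×s → (-4.13848,-0.31128) → (-4.14,-0.31)

Cross-section at z=14.5: (0.54,-3.40) (0.70,2.20) (-4.03,7.73) (-4.76,7.97) (-5.22,6.50) (-4.14,-0.31)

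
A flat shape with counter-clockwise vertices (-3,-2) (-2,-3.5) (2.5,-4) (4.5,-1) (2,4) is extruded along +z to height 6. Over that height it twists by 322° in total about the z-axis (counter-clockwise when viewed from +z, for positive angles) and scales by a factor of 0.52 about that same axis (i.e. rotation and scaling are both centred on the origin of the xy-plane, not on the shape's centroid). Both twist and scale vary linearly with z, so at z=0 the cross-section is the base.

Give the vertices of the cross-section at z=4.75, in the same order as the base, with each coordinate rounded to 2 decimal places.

Cross-section at z=4.75: (-0.71,2.12) (-1.77,1.76) (-2.80,-0.85) (-1.32,-2.53) (2.07,-1.84)

t = z/height = 4.75/6 = 0.791667
s = 1 + (scale-1)·z/height = 1 + (0.52-1)·4.75/6 = 0.620000
θ = twist·z/height = 322°·4.75/6 = 254.9167° = 4.449135 rad
cos θ = -0.260224, sin θ = -0.965548 (intermediates below are computed at full precision and shown rounded to 5 d.p.)
v1: (-3,-2) → rotate → (-1.15043,3.41709) → ×s → (-0.71326,2.11860) → (-0.71,2.12)
v2: (-2,-3.5) → rotate → (-2.85897,2.84188) → ×s → (-1.77256,1.76197) → (-1.77,1.76)
v3: (2.5,-4) → rotate → (-4.51275,-1.37298) → ×s → (-2.79791,-0.85125) → (-2.80,-0.85)
v4: (4.5,-1) → rotate → (-2.13655,-4.08474) → ×s → (-1.32466,-2.53254) → (-1.32,-2.53)
v5: (2,4) → rotate → (3.34175,-2.97199) → ×s → (2.07188,-1.84263) → (2.07,-1.84)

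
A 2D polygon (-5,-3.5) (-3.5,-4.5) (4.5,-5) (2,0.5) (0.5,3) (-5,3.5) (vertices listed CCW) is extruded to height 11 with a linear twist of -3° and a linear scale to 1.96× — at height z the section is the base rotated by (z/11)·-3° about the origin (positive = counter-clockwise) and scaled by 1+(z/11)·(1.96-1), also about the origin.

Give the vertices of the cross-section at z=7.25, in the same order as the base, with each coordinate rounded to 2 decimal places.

Cross-section at z=7.25: (-8.36,-5.43) (-5.96,-7.15) (7.06,-8.41) (3.29,0.70) (0.98,4.87) (-7.96,5.99)

t = z/height = 7.25/11 = 0.659091
s = 1 + (scale-1)·z/height = 1 + (1.96-1)·7.25/11 = 1.632727
θ = twist·z/height = -3°·7.25/11 = -1.9773° = -0.034510 rad
cos θ = 0.999405, sin θ = -0.034503 (intermediates below are computed at full precision and shown rounded to 5 d.p.)
v1: (-5,-3.5) → rotate → (-5.11778,-3.32540) → ×s → (-8.35595,-5.42947) → (-8.36,-5.43)
v2: (-3.5,-4.5) → rotate → (-3.65318,-4.37656) → ×s → (-5.96465,-7.14573) → (-5.96,-7.15)
v3: (4.5,-5) → rotate → (4.32481,-5.15229) → ×s → (7.06123,-8.41228) → (7.06,-8.41)
v4: (2,0.5) → rotate → (2.01606,0.43070) → ×s → (3.29168,0.70321) → (3.29,0.70)
v5: (0.5,3) → rotate → (0.60321,2.98096) → ×s → (0.98488,4.86710) → (0.98,4.87)
v6: (-5,3.5) → rotate → (-4.87626,3.67043) → ×s → (-7.96161,5.99281) → (-7.96,5.99)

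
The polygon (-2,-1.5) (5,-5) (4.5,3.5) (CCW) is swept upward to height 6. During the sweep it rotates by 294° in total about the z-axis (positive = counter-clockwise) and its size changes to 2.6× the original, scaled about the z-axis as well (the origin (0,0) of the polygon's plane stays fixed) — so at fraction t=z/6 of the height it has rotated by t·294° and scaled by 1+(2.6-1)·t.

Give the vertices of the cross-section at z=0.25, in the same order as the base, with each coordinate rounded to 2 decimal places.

Cross-section at z=0.25: (-1.75,-2.02) (6.34,-4.08) (3.90,4.67)

t = z/height = 0.25/6 = 0.0416667
s = 1 + (scale-1)·z/height = 1 + (2.6-1)·0.25/6 = 1.066667
θ = twist·z/height = 294°·0.25/6 = 12.2500° = 0.213803 rad
cos θ = 0.977231, sin θ = 0.212178 (intermediates below are computed at full precision and shown rounded to 5 d.p.)
v1: (-2,-1.5) → rotate → (-1.63620,-1.89020) → ×s → (-1.74528,-2.01622) → (-1.75,-2.02)
v2: (5,-5) → rotate → (5.94704,-3.82527) → ×s → (6.34351,-4.08028) → (6.34,-4.08)
v3: (4.5,3.5) → rotate → (3.65492,4.37511) → ×s → (3.89858,4.66678) → (3.90,4.67)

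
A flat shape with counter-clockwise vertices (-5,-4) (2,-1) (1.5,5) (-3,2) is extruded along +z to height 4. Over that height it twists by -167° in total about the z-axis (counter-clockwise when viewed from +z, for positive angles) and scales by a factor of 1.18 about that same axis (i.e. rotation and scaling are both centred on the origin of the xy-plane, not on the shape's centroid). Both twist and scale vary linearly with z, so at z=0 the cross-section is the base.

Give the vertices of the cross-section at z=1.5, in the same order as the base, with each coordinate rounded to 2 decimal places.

t = z/height = 1.5/4 = 0.375
s = 1 + (scale-1)·z/height = 1 + (1.18-1)·1.5/4 = 1.067500
θ = twist·z/height = -167°·1.5/4 = -62.6250° = -1.093012 rad
cos θ = 0.459812, sin θ = -0.888016 (intermediates below are computed at full precision and shown rounded to 5 d.p.)
v1: (-5,-4) → rotate → (-5.85113,2.60083) → ×s → (-6.24608,2.77639) → (-6.25,2.78)
v2: (2,-1) → rotate → (0.03161,-2.23584) → ×s → (0.03374,-2.38676) → (0.03,-2.39)
v3: (1.5,5) → rotate → (5.12980,0.96704) → ×s → (5.47606,1.03231) → (5.48,1.03)
v4: (-3,2) → rotate → (0.39660,3.58367) → ×s → (0.42337,3.82557) → (0.42,3.83)

Cross-section at z=1.5: (-6.25,2.78) (0.03,-2.39) (5.48,1.03) (0.42,3.83)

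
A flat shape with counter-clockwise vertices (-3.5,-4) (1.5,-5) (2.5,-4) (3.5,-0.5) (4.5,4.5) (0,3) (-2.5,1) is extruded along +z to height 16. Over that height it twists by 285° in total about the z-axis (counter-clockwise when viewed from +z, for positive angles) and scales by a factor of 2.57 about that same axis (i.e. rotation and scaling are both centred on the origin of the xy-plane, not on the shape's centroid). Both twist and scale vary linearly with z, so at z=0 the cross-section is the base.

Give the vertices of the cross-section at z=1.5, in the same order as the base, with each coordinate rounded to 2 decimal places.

t = z/height = 1.5/16 = 0.09375
s = 1 + (scale-1)·z/height = 1 + (2.57-1)·1.5/16 = 1.147188
θ = twist·z/height = 285°·1.5/16 = 26.7188° = 0.466330 rad
cos θ = 0.893224, sin θ = 0.449611 (intermediates below are computed at full precision and shown rounded to 5 d.p.)
v1: (-3.5,-4) → rotate → (-1.32784,-5.14654) → ×s → (-1.52328,-5.90404) → (-1.52,-5.90)
v2: (1.5,-5) → rotate → (3.58789,-3.79170) → ×s → (4.11599,-4.34980) → (4.12,-4.35)
v3: (2.5,-4) → rotate → (4.03151,-2.44887) → ×s → (4.62489,-2.80931) → (4.62,-2.81)
v4: (3.5,-0.5) → rotate → (3.35109,1.12703) → ×s → (3.84433,1.29291) → (3.84,1.29)
v5: (4.5,4.5) → rotate → (1.99626,6.04276) → ×s → (2.29008,6.93218) → (2.29,6.93)
v6: (0,3) → rotate → (-1.34883,2.67967) → ×s → (-1.54737,3.07409) → (-1.55,3.07)
v7: (-2.5,1) → rotate → (-2.68267,-0.23080) → ×s → (-3.07753,-0.26478) → (-3.08,-0.26)

Cross-section at z=1.5: (-1.52,-5.90) (4.12,-4.35) (4.62,-2.81) (3.84,1.29) (2.29,6.93) (-1.55,3.07) (-3.08,-0.26)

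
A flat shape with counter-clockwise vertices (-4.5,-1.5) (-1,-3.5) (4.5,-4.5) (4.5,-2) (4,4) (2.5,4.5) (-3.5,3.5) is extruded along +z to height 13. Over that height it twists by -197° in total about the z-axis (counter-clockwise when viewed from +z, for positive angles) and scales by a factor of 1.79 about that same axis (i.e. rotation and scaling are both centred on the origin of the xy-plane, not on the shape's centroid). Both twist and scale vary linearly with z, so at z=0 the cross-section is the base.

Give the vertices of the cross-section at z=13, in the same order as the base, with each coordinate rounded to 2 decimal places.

Cross-section at z=13: (8.49,0.21) (3.54,5.47) (-5.35,10.06) (-6.66,5.78) (-8.94,-4.75) (-6.63,-6.39) (4.16,-7.82)

t = z/height = 13/13 = 1
s = 1 + (scale-1)·z/height = 1 + (1.79-1)·13/13 = 1.790000
θ = twist·z/height = -197°·13/13 = -197.0000° = -3.438299 rad
cos θ = -0.956305, sin θ = 0.292372 (intermediates below are computed at full precision and shown rounded to 5 d.p.)
v1: (-4.5,-1.5) → rotate → (4.74193,0.11878) → ×s → (8.48805,0.21262) → (8.49,0.21)
v2: (-1,-3.5) → rotate → (1.97961,3.05469) → ×s → (3.54349,5.46790) → (3.54,5.47)
v3: (4.5,-4.5) → rotate → (-2.98770,5.61904) → ×s → (-5.34798,10.05809) → (-5.35,10.06)
v4: (4.5,-2) → rotate → (-3.71863,3.22828) → ×s → (-6.65634,5.77863) → (-6.66,5.78)
v5: (4,4) → rotate → (-4.99471,-2.65573) → ×s → (-8.94052,-4.75376) → (-8.94,-4.75)
v6: (2.5,4.5) → rotate → (-3.70643,-3.57244) → ×s → (-6.63452,-6.39467) → (-6.63,-6.39)
v7: (-3.5,3.5) → rotate → (2.32377,-4.37037) → ×s → (4.15954,-7.82296) → (4.16,-7.82)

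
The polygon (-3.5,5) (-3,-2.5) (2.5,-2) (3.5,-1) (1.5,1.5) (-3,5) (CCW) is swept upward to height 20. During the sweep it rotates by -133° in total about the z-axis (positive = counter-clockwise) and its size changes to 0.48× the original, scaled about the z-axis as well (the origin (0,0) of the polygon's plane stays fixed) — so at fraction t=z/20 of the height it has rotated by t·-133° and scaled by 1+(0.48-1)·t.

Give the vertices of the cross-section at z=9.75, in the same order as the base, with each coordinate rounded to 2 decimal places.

t = z/height = 9.75/20 = 0.4875
s = 1 + (scale-1)·z/height = 1 + (0.48-1)·9.75/20 = 0.746500
θ = twist·z/height = -133°·9.75/20 = -64.8375° = -1.131628 rad
cos θ = 0.425187, sin θ = -0.905106 (intermediates below are computed at full precision and shown rounded to 5 d.p.)
v1: (-3.5,5) → rotate → (3.03737,5.29380) → ×s → (2.26740,3.95182) → (2.27,3.95)
v2: (-3,-2.5) → rotate → (-3.53832,1.65235) → ×s → (-2.64136,1.23348) → (-2.64,1.23)
v3: (2.5,-2) → rotate → (-0.74724,-3.11314) → ×s → (-0.55782,-2.32396) → (-0.56,-2.32)
v4: (3.5,-1) → rotate → (0.58305,-3.59306) → ×s → (0.43525,-2.68222) → (0.44,-2.68)
v5: (1.5,1.5) → rotate → (1.99544,-0.71988) → ×s → (1.48960,-0.53739) → (1.49,-0.54)
v6: (-3,5) → rotate → (3.24997,4.84125) → ×s → (2.42610,3.61399) → (2.43,3.61)

Cross-section at z=9.75: (2.27,3.95) (-2.64,1.23) (-0.56,-2.32) (0.44,-2.68) (1.49,-0.54) (2.43,3.61)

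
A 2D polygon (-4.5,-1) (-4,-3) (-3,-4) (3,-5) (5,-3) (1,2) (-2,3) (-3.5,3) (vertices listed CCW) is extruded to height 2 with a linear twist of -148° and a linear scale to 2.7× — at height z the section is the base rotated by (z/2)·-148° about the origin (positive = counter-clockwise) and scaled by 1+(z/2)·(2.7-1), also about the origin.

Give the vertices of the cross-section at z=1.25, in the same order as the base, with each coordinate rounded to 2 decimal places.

t = z/height = 1.25/2 = 0.625
s = 1 + (scale-1)·z/height = 1 + (2.7-1)·1.25/2 = 2.062500
θ = twist·z/height = -148°·1.25/2 = -92.5000° = -1.614430 rad
cos θ = -0.043619, sin θ = -0.999048 (intermediates below are computed at full precision and shown rounded to 5 d.p.)
v1: (-4.5,-1) → rotate → (-0.80276,4.53934) → ×s → (-1.65569,9.36238) → (-1.66,9.36)
v2: (-4,-3) → rotate → (-2.82267,4.12705) → ×s → (-5.82175,8.51204) → (-5.82,8.51)
v3: (-3,-4) → rotate → (-3.86533,3.17162) → ×s → (-7.97225,6.54147) → (-7.97,6.54)
v4: (3,-5) → rotate → (-5.12610,-2.77905) → ×s → (-10.57258,-5.73179) → (-10.57,-5.73)
v5: (5,-3) → rotate → (-3.21524,-4.86438) → ×s → (-6.63144,-10.03279) → (-6.63,-10.03)
v6: (1,2) → rotate → (1.95448,-1.08629) → ×s → (4.03111,-2.24047) → (4.03,-2.24)
v7: (-2,3) → rotate → (3.08438,1.86724) → ×s → (6.36154,3.85118) → (6.36,3.85)
v8: (-3.5,3) → rotate → (3.14981,3.36581) → ×s → (6.49649,6.94198) → (6.50,6.94)

Cross-section at z=1.25: (-1.66,9.36) (-5.82,8.51) (-7.97,6.54) (-10.57,-5.73) (-6.63,-10.03) (4.03,-2.24) (6.36,3.85) (6.50,6.94)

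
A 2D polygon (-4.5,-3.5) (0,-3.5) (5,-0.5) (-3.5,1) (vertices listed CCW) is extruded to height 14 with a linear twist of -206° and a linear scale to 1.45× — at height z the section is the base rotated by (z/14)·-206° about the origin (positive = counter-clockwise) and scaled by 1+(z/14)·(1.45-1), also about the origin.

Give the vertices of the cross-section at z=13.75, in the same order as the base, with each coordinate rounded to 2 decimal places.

Cross-section at z=13.75: (7.92,2.20) (1.92,4.67) (-6.40,3.41) (4.12,-3.25)

t = z/height = 13.75/14 = 0.982143
s = 1 + (scale-1)·z/height = 1 + (1.45-1)·13.75/14 = 1.441964
θ = twist·z/height = -206°·13.75/14 = -202.3214° = -3.531175 rad
cos θ = -0.925068, sin θ = 0.379802 (intermediates below are computed at full precision and shown rounded to 5 d.p.)
v1: (-4.5,-3.5) → rotate → (5.49211,1.52863) → ×s → (7.91943,2.20423) → (7.92,2.20)
v2: (0,-3.5) → rotate → (1.32931,3.23774) → ×s → (1.91681,4.66870) → (1.92,4.67)
v3: (5,-0.5) → rotate → (-4.43544,2.36154) → ×s → (-6.39574,3.40526) → (-6.40,3.41)
v4: (-3.5,1) → rotate → (2.85793,-2.25438) → ×s → (4.12104,-3.25073) → (4.12,-3.25)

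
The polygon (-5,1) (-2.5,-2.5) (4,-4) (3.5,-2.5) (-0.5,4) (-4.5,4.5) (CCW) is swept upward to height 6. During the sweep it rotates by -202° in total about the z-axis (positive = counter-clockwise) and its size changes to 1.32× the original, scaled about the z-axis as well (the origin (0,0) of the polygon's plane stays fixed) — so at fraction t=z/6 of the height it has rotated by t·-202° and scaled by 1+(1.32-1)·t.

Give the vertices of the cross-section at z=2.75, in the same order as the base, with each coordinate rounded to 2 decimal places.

Cross-section at z=2.75: (1.40,5.68) (-2.73,2.99) (-4.79,-4.38) (-3.04,-3.88) (4.61,0.37) (5.39,4.92)

t = z/height = 2.75/6 = 0.458333
s = 1 + (scale-1)·z/height = 1 + (1.32-1)·2.75/6 = 1.146667
θ = twist·z/height = -202°·2.75/6 = -92.5833° = -1.615884 rad
cos θ = -0.045072, sin θ = -0.998984 (intermediates below are computed at full precision and shown rounded to 5 d.p.)
v1: (-5,1) → rotate → (1.22435,4.94985) → ×s → (1.40392,5.67582) → (1.40,5.68)
v2: (-2.5,-2.5) → rotate → (-2.38478,2.61014) → ×s → (-2.73455,2.99296) → (-2.73,2.99)
v3: (4,-4) → rotate → (-4.17622,-3.81565) → ×s → (-4.78874,-4.37527) → (-4.79,-4.38)
v4: (3.5,-2.5) → rotate → (-2.65521,-3.38376) → ×s → (-3.04464,-3.88005) → (-3.04,-3.88)
v5: (-0.5,4) → rotate → (4.01847,0.31920) → ×s → (4.60785,0.36602) → (4.61,0.37)
v6: (-4.5,4.5) → rotate → (4.69825,4.29260) → ×s → (5.38733,4.92218) → (5.39,4.92)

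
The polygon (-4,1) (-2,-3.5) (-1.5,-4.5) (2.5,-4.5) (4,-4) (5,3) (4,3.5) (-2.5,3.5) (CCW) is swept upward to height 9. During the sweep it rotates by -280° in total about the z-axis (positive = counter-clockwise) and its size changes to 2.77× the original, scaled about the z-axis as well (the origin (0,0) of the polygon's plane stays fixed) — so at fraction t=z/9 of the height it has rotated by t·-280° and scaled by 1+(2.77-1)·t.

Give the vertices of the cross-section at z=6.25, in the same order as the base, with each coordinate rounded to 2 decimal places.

Cross-section at z=6.25: (8.08,-4.38) (6.26,6.44) (5.74,8.88) (-2.89,11.10) (-6.41,10.86) (-12.46,-3.70) (-10.58,-5.33) (3.45,-8.95)

t = z/height = 6.25/9 = 0.694444
s = 1 + (scale-1)·z/height = 1 + (2.77-1)·6.25/9 = 2.229167
θ = twist·z/height = -280°·6.25/9 = -194.4444° = -3.393696 rad
cos θ = -0.968390, sin θ = 0.249441 (intermediates below are computed at full precision and shown rounded to 5 d.p.)
v1: (-4,1) → rotate → (3.62412,-1.96615) → ×s → (8.07876,-4.38289) → (8.08,-4.38)
v2: (-2,-3.5) → rotate → (2.80982,2.89048) → ×s → (6.26357,6.44337) → (6.26,6.44)
v3: (-1.5,-4.5) → rotate → (2.57507,3.98359) → ×s → (5.74026,8.88009) → (5.74,8.88)
v4: (2.5,-4.5) → rotate → (-1.29849,4.98136) → ×s → (-2.89455,11.10428) → (-2.89,11.10)
v5: (4,-4) → rotate → (-2.87580,4.87132) → ×s → (-6.41063,10.85899) → (-6.41,10.86)
v6: (5,3) → rotate → (-5.59027,-1.65796) → ×s → (-12.46165,-3.69588) → (-12.46,-3.70)
v7: (4,3.5) → rotate → (-4.74660,-2.39160) → ×s → (-10.58097,-5.33128) → (-10.58,-5.33)
v8: (-2.5,3.5) → rotate → (1.54793,-4.01297) → ×s → (3.45060,-8.94557) → (3.45,-8.95)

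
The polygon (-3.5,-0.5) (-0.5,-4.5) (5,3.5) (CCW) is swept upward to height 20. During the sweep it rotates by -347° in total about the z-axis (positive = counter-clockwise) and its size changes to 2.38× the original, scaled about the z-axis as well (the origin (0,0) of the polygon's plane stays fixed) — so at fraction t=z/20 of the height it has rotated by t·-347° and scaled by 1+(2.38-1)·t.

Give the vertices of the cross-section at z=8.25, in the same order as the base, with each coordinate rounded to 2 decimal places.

t = z/height = 8.25/20 = 0.4125
s = 1 + (scale-1)·z/height = 1 + (2.38-1)·8.25/20 = 1.569250
θ = twist·z/height = -347°·8.25/20 = -143.1375° = -2.498221 rad
cos θ = -0.800077, sin θ = -0.599897 (intermediates below are computed at full precision and shown rounded to 5 d.p.)
v1: (-3.5,-0.5) → rotate → (2.50032,2.49968) → ×s → (3.92363,3.92262) → (3.92,3.92)
v2: (-0.5,-4.5) → rotate → (-2.29950,3.90030) → ×s → (-3.60848,6.12054) → (-3.61,6.12)
v3: (5,3.5) → rotate → (-1.90075,-5.79975) → ×s → (-2.98275,-9.10126) → (-2.98,-9.10)

Cross-section at z=8.25: (3.92,3.92) (-3.61,6.12) (-2.98,-9.10)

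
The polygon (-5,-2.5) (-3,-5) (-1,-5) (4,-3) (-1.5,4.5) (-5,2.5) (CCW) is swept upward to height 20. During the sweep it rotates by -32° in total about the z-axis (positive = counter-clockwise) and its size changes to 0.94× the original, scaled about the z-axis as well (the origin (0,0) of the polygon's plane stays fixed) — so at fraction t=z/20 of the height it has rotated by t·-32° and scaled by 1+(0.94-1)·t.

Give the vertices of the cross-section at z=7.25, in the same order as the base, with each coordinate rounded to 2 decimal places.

t = z/height = 7.25/20 = 0.3625
s = 1 + (scale-1)·z/height = 1 + (0.94-1)·7.25/20 = 0.978250
θ = twist·z/height = -32°·7.25/20 = -11.6000° = -0.202458 rad
cos θ = 0.979575, sin θ = -0.201078 (intermediates below are computed at full precision and shown rounded to 5 d.p.)
v1: (-5,-2.5) → rotate → (-5.40057,-1.44355) → ×s → (-5.28311,-1.41215) → (-5.28,-1.41)
v2: (-3,-5) → rotate → (-3.94412,-4.29464) → ×s → (-3.85833,-4.20123) → (-3.86,-4.20)
v3: (-1,-5) → rotate → (-1.98496,-4.69680) → ×s → (-1.94179,-4.59464) → (-1.94,-4.59)
v4: (4,-3) → rotate → (3.31507,-3.74304) → ×s → (3.24296,-3.66163) → (3.24,-3.66)
v5: (-1.5,4.5) → rotate → (-0.56451,4.70971) → ×s → (-0.55223,4.60727) → (-0.55,4.61)
v6: (-5,2.5) → rotate → (-4.39518,3.45433) → ×s → (-4.29959,3.37920) → (-4.30,3.38)

Cross-section at z=7.25: (-5.28,-1.41) (-3.86,-4.20) (-1.94,-4.59) (3.24,-3.66) (-0.55,4.61) (-4.30,3.38)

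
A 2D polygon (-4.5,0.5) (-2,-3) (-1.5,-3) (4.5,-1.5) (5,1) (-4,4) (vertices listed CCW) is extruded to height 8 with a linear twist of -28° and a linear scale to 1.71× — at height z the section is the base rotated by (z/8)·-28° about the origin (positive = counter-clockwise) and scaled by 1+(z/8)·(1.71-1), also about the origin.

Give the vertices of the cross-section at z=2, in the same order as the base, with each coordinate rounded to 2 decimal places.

Cross-section at z=2: (-5.19,1.23) (-2.77,-3.22) (-2.18,-3.29) (5.04,-2.40) (5.99,0.45) (-4.10,5.25)

t = z/height = 2/8 = 0.25
s = 1 + (scale-1)·z/height = 1 + (1.71-1)·2/8 = 1.177500
θ = twist·z/height = -28°·2/8 = -7.0000° = -0.122173 rad
cos θ = 0.992546, sin θ = -0.121869 (intermediates below are computed at full precision and shown rounded to 5 d.p.)
v1: (-4.5,0.5) → rotate → (-4.40552,1.04469) → ×s → (-5.18750,1.23012) → (-5.19,1.23)
v2: (-2,-3) → rotate → (-2.35070,-2.73390) → ×s → (-2.76795,-3.21917) → (-2.77,-3.22)
v3: (-1.5,-3) → rotate → (-1.85443,-2.79483) → ×s → (-2.18359,-3.29092) → (-2.18,-3.29)
v4: (4.5,-1.5) → rotate → (4.28365,-2.03723) → ×s → (5.04400,-2.39884) → (5.04,-2.40)
v5: (5,1) → rotate → (5.08460,0.38320) → ×s → (5.98712,0.45122) → (5.99,0.45)
v6: (-4,4) → rotate → (-3.48271,4.45766) → ×s → (-4.10089,5.24890) → (-4.10,5.25)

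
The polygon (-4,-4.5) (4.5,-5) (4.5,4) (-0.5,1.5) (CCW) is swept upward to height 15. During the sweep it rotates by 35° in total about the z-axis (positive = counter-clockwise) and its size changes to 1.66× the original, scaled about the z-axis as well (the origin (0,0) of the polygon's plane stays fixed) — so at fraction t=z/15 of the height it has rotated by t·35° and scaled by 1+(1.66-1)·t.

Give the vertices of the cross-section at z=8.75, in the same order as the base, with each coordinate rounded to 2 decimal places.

Cross-section at z=8.75: (-3.02,-7.77) (8.26,-4.32) (3.91,7.37) (-1.37,1.71)

t = z/height = 8.75/15 = 0.583333
s = 1 + (scale-1)·z/height = 1 + (1.66-1)·8.75/15 = 1.385000
θ = twist·z/height = 35°·8.75/15 = 20.4167° = 0.356338 rad
cos θ = 0.937181, sin θ = 0.348845 (intermediates below are computed at full precision and shown rounded to 5 d.p.)
v1: (-4,-4.5) → rotate → (-2.17892,-5.61269) → ×s → (-3.01781,-7.77358) → (-3.02,-7.77)
v2: (4.5,-5) → rotate → (5.96154,-3.11610) → ×s → (8.25673,-4.31580) → (8.26,-4.32)
v3: (4.5,4) → rotate → (2.82193,5.31852) → ×s → (3.90838,7.36615) → (3.91,7.37)
v4: (-0.5,1.5) → rotate → (-0.99186,1.23135) → ×s → (-1.37372,1.70542) → (-1.37,1.71)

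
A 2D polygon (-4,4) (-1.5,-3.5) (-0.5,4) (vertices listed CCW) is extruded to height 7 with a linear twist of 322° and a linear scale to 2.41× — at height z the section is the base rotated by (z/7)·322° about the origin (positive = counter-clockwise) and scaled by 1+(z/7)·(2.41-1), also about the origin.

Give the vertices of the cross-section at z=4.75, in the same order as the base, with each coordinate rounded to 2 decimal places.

Cross-section at z=4.75: (11.00,-1.25) (-1.97,7.19) (5.64,-5.52)

t = z/height = 4.75/7 = 0.678571
s = 1 + (scale-1)·z/height = 1 + (2.41-1)·4.75/7 = 1.956786
θ = twist·z/height = 322°·4.75/7 = 218.5000° = 3.813544 rad
cos θ = -0.782608, sin θ = -0.622515 (intermediates below are computed at full precision and shown rounded to 5 d.p.)
v1: (-4,4) → rotate → (5.62049,-0.64037) → ×s → (10.99810,-1.25307) → (11.00,-1.25)
v2: (-1.5,-3.5) → rotate → (-1.00489,3.67290) → ×s → (-1.96635,7.18708) → (-1.97,7.19)
v3: (-0.5,4) → rotate → (2.88136,-2.81918) → ×s → (5.63821,-5.51652) → (5.64,-5.52)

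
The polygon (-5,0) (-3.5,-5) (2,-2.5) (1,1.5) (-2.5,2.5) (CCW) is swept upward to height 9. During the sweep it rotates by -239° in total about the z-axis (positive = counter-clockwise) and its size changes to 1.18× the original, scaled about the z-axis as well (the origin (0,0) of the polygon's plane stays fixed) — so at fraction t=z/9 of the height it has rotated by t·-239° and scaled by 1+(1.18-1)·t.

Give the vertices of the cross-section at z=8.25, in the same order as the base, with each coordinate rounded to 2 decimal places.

Cross-section at z=8.25: (4.52,-3.67) (6.84,1.95) (0.03,3.73) (-2.01,-0.62) (0.42,-4.10)

t = z/height = 8.25/9 = 0.916667
s = 1 + (scale-1)·z/height = 1 + (1.18-1)·8.25/9 = 1.165000
θ = twist·z/height = -239°·8.25/9 = -219.0833° = -3.823726 rad
cos θ = -0.776230, sin θ = 0.630450 (intermediates below are computed at full precision and shown rounded to 5 d.p.)
v1: (-5,0) → rotate → (3.88115,-3.15225) → ×s → (4.52154,-3.67237) → (4.52,-3.67)
v2: (-3.5,-5) → rotate → (5.86905,1.67457) → ×s → (6.83745,1.95088) → (6.84,1.95)
v3: (2,-2.5) → rotate → (0.02367,3.20147) → ×s → (0.02757,3.72972) → (0.03,3.73)
v4: (1,1.5) → rotate → (-1.72190,-0.53389) → ×s → (-2.00602,-0.62199) → (-2.01,-0.62)
v5: (-2.5,2.5) → rotate → (0.36445,-3.51670) → ×s → (0.42458,-4.09696) → (0.42,-4.10)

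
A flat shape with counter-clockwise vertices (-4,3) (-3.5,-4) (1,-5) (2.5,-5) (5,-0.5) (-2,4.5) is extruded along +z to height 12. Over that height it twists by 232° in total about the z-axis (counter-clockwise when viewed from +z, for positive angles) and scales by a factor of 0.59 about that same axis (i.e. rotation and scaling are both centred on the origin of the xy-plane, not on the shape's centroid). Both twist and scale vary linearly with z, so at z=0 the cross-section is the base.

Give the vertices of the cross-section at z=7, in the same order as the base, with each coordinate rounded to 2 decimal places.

t = z/height = 7/12 = 0.583333
s = 1 + (scale-1)·z/height = 1 + (0.59-1)·7/12 = 0.760833
θ = twist·z/height = 232°·7/12 = 135.3333° = 2.362012 rad
cos θ = -0.711209, sin θ = 0.702981 (intermediates below are computed at full precision and shown rounded to 5 d.p.)
v1: (-4,3) → rotate → (0.73589,-4.94555) → ×s → (0.55989,-3.76274) → (0.56,-3.76)
v2: (-3.5,-4) → rotate → (5.30115,0.38440) → ×s → (4.03329,0.29246) → (4.03,0.29)
v3: (1,-5) → rotate → (2.80370,4.25902) → ×s → (2.13315,3.24041) → (2.13,3.24)
v4: (2.5,-5) → rotate → (1.73688,5.31350) → ×s → (1.32148,4.04268) → (1.32,4.04)
v5: (5,-0.5) → rotate → (-3.20455,3.87051) → ×s → (-2.43813,2.94481) → (-2.44,2.94)
v6: (-2,4.5) → rotate → (-1.74100,-4.60640) → ×s → (-1.32461,-3.50470) → (-1.32,-3.50)

Cross-section at z=7: (0.56,-3.76) (4.03,0.29) (2.13,3.24) (1.32,4.04) (-2.44,2.94) (-1.32,-3.50)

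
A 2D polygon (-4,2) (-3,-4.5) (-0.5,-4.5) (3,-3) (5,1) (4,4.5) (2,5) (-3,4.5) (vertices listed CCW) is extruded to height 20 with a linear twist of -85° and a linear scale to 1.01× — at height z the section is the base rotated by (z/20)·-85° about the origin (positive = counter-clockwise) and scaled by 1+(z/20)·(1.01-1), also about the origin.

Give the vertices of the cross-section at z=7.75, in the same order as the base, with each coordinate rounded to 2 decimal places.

t = z/height = 7.75/20 = 0.3875
s = 1 + (scale-1)·z/height = 1 + (1.01-1)·7.75/20 = 1.003875
θ = twist·z/height = -85°·7.75/20 = -32.9375° = -0.574868 rad
cos θ = 0.839264, sin θ = -0.543724 (intermediates below are computed at full precision and shown rounded to 5 d.p.)
v1: (-4,2) → rotate → (-2.26961,3.85342) → ×s → (-2.27840,3.86836) → (-2.28,3.87)
v2: (-3,-4.5) → rotate → (-4.96455,-2.14552) → ×s → (-4.98379,-2.15383) → (-4.98,-2.15)
v3: (-0.5,-4.5) → rotate → (-2.86639,-3.50483) → ×s → (-2.87750,-3.51841) → (-2.88,-3.52)
v4: (3,-3) → rotate → (0.88662,-4.14896) → ×s → (0.89006,-4.16504) → (0.89,-4.17)
v5: (5,1) → rotate → (4.74004,-1.87936) → ×s → (4.75841,-1.88664) → (4.76,-1.89)
v6: (4,4.5) → rotate → (5.80381,1.60179) → ×s → (5.82630,1.60800) → (5.83,1.61)
v7: (2,5) → rotate → (4.39715,3.10887) → ×s → (4.41419,3.12092) → (4.41,3.12)
v8: (-3,4.5) → rotate → (-0.07104,5.40786) → ×s → (-0.07131,5.42882) → (-0.07,5.43)

Cross-section at z=7.75: (-2.28,3.87) (-4.98,-2.15) (-2.88,-3.52) (0.89,-4.17) (4.76,-1.89) (5.83,1.61) (4.41,3.12) (-0.07,5.43)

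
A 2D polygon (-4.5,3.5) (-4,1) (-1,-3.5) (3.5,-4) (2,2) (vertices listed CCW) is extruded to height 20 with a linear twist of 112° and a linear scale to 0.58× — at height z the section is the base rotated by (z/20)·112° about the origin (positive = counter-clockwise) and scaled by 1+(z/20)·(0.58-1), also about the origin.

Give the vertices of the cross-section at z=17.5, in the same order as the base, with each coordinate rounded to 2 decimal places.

Cross-section at z=17.5: (-1.80,-3.13) (-0.27,-2.59) (2.28,-0.32) (2.20,2.54) (-1.43,1.08)

t = z/height = 17.5/20 = 0.875
s = 1 + (scale-1)·z/height = 1 + (0.58-1)·17.5/20 = 0.632500
θ = twist·z/height = 112°·17.5/20 = 98.0000° = 1.710423 rad
cos θ = -0.139173, sin θ = 0.990268 (intermediates below are computed at full precision and shown rounded to 5 d.p.)
v1: (-4.5,3.5) → rotate → (-2.83966,-4.94331) → ×s → (-1.79608,-3.12664) → (-1.80,-3.13)
v2: (-4,1) → rotate → (-0.43358,-4.10025) → ×s → (-0.27424,-2.59341) → (-0.27,-2.59)
v3: (-1,-3.5) → rotate → (3.60511,-0.50316) → ×s → (2.28023,-0.31825) → (2.28,-0.32)
v4: (3.5,-4) → rotate → (3.47397,4.02263) → ×s → (2.19728,2.54431) → (2.20,2.54)
v5: (2,2) → rotate → (-2.25888,1.70219) → ×s → (-1.42874,1.07664) → (-1.43,1.08)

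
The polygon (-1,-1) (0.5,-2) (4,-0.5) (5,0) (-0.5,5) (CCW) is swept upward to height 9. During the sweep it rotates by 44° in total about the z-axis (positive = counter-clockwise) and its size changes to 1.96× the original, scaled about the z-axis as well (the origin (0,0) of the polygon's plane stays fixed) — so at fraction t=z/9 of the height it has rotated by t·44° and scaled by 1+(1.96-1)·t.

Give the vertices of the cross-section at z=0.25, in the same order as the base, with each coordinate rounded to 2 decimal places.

Cross-section at z=0.25: (-1.00,-1.05) (0.56,-2.04) (4.12,-0.43) (5.13,0.11) (-0.62,5.12)

t = z/height = 0.25/9 = 0.0277778
s = 1 + (scale-1)·z/height = 1 + (1.96-1)·0.25/9 = 1.026667
θ = twist·z/height = 44°·0.25/9 = 1.2222° = 0.021332 rad
cos θ = 0.999772, sin θ = 0.021330 (intermediates below are computed at full precision and shown rounded to 5 d.p.)
v1: (-1,-1) → rotate → (-0.97844,-1.02110) → ×s → (-1.00453,-1.04833) → (-1.00,-1.05)
v2: (0.5,-2) → rotate → (0.54255,-1.98888) → ×s → (0.55701,-2.04192) → (0.56,-2.04)
v3: (4,-0.5) → rotate → (4.00976,-0.41457) → ×s → (4.11668,-0.42562) → (4.12,-0.43)
v4: (5,0) → rotate → (4.99886,0.10665) → ×s → (5.13217,0.10949) → (5.13,0.11)
v5: (-0.5,5) → rotate → (-0.60654,4.98820) → ×s → (-0.62271,5.12122) → (-0.62,5.12)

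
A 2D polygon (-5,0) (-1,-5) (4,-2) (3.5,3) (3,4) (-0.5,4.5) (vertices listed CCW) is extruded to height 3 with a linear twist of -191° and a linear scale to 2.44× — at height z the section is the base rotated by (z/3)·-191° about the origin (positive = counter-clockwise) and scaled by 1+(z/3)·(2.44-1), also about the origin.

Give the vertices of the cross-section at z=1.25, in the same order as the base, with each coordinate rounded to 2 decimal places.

Cross-section at z=1.25: (-1.45,7.87) (-8.16,0.13) (-1.99,-6.87) (5.73,-4.64) (7.16,-3.56) (6.94,2.09)

t = z/height = 1.25/3 = 0.416667
s = 1 + (scale-1)·z/height = 1 + (2.44-1)·1.25/3 = 1.600000
θ = twist·z/height = -191°·1.25/3 = -79.5833° = -1.388991 rad
cos θ = 0.180805, sin θ = -0.983519 (intermediates below are computed at full precision and shown rounded to 5 d.p.)
v1: (-5,0) → rotate → (-0.90403,4.91759) → ×s → (-1.44644,7.86815) → (-1.45,7.87)
v2: (-1,-5) → rotate → (-5.09840,0.07949) → ×s → (-8.15744,0.12719) → (-8.16,0.13)
v3: (4,-2) → rotate → (-1.24382,-4.29569) → ×s → (-1.99011,-6.87310) → (-1.99,-6.87)
v4: (3.5,3) → rotate → (3.58338,-2.89990) → ×s → (5.73340,-4.63984) → (5.73,-4.64)
v5: (3,4) → rotate → (4.47649,-2.22734) → ×s → (7.16239,-3.56374) → (7.16,-3.56)
v6: (-0.5,4.5) → rotate → (4.33543,1.30538) → ×s → (6.93669,2.08861) → (6.94,2.09)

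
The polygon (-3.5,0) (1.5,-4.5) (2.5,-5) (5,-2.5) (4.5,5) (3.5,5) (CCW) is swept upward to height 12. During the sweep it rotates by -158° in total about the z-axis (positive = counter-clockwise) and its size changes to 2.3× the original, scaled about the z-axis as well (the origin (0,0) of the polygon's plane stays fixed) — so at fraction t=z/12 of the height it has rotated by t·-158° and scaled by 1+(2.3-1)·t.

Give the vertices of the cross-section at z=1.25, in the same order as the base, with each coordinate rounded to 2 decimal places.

t = z/height = 1.25/12 = 0.104167
s = 1 + (scale-1)·z/height = 1 + (2.3-1)·1.25/12 = 1.135417
θ = twist·z/height = -158°·1.25/12 = -16.4583° = -0.287252 rad
cos θ = 0.959026, sin θ = -0.283318 (intermediates below are computed at full precision and shown rounded to 5 d.p.)
v1: (-3.5,0) → rotate → (-3.35659,0.99161) → ×s → (-3.81113,1.12589) → (-3.81,1.13)
v2: (1.5,-4.5) → rotate → (0.16361,-4.74059) → ×s → (0.18576,-5.38255) → (0.19,-5.38)
v3: (2.5,-5) → rotate → (0.98098,-5.50343) → ×s → (1.11382,-6.24868) → (1.11,-6.25)
v4: (5,-2.5) → rotate → (4.08684,-3.81416) → ×s → (4.64026,-4.33066) → (4.64,-4.33)
v5: (4.5,5) → rotate → (5.73221,3.52020) → ×s → (6.50844,3.99689) → (6.51,4.00)
v6: (3.5,5) → rotate → (4.77318,3.80352) → ×s → (5.41955,4.31858) → (5.42,4.32)

Cross-section at z=1.25: (-3.81,1.13) (0.19,-5.38) (1.11,-6.25) (4.64,-4.33) (6.51,4.00) (5.42,4.32)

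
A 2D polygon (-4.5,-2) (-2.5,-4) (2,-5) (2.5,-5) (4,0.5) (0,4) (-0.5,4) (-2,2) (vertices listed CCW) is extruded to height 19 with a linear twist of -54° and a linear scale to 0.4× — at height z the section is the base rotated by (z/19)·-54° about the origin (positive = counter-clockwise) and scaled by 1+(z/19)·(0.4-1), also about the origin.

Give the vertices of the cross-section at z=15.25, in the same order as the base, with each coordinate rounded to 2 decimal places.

Cross-section at z=15.25: (-2.41,0.85) (-2.37,-0.62) (-1.03,-2.60) (-0.84,-2.77) (1.69,-1.23) (1.42,1.51) (1.23,1.69) (-0.04,1.47)

t = z/height = 15.25/19 = 0.802632
s = 1 + (scale-1)·z/height = 1 + (0.4-1)·15.25/19 = 0.518421
θ = twist·z/height = -54°·15.25/19 = -43.3421° = -0.756462 rad
cos θ = 0.727269, sin θ = -0.686353 (intermediates below are computed at full precision and shown rounded to 5 d.p.)
v1: (-4.5,-2) → rotate → (-4.64541,1.63405) → ×s → (-2.40828,0.84713) → (-2.41,0.85)
v2: (-2.5,-4) → rotate → (-4.56358,-1.19319) → ×s → (-2.36586,-0.61858) → (-2.37,-0.62)
v3: (2,-5) → rotate → (-1.97723,-5.00905) → ×s → (-1.02504,-2.59680) → (-1.03,-2.60)
v4: (2.5,-5) → rotate → (-1.61359,-5.35223) → ×s → (-0.83652,-2.77471) → (-0.84,-2.77)
v5: (4,0.5) → rotate → (3.25225,-2.38178) → ×s → (1.68604,-1.23476) → (1.69,-1.23)
v6: (0,4) → rotate → (2.74541,2.90907) → ×s → (1.42328,1.50813) → (1.42,1.51)
v7: (-0.5,4) → rotate → (2.38178,3.25225) → ×s → (1.23476,1.68604) → (1.23,1.69)
v8: (-2,2) → rotate → (-0.08183,2.82724) → ×s → (-0.04242,1.46570) → (-0.04,1.47)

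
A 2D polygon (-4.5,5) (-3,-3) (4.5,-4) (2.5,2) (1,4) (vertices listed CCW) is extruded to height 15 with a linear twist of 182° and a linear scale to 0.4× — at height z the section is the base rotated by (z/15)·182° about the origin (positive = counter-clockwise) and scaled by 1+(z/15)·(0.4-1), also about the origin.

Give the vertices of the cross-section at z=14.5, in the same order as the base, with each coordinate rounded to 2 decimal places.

t = z/height = 14.5/15 = 0.966667
s = 1 + (scale-1)·z/height = 1 + (0.4-1)·14.5/15 = 0.420000
θ = twist·z/height = 182°·14.5/15 = 175.9333° = 3.070616 rad
cos θ = -0.997482, sin θ = 0.070917 (intermediates below are computed at full precision and shown rounded to 5 d.p.)
v1: (-4.5,5) → rotate → (4.13408,-5.30654) → ×s → (1.73632,-2.22875) → (1.74,-2.23)
v2: (-3,-3) → rotate → (3.20520,2.77970) → ×s → (1.34618,1.16747) → (1.35,1.17)
v3: (4.5,-4) → rotate → (-4.20500,4.30906) → ×s → (-1.76610,1.80980) → (-1.77,1.81)
v4: (2.5,2) → rotate → (-2.63554,-1.81767) → ×s → (-1.10693,-0.76342) → (-1.11,-0.76)
v5: (1,4) → rotate → (-1.28115,-3.91901) → ×s → (-0.53808,-1.64598) → (-0.54,-1.65)

Cross-section at z=14.5: (1.74,-2.23) (1.35,1.17) (-1.77,1.81) (-1.11,-0.76) (-0.54,-1.65)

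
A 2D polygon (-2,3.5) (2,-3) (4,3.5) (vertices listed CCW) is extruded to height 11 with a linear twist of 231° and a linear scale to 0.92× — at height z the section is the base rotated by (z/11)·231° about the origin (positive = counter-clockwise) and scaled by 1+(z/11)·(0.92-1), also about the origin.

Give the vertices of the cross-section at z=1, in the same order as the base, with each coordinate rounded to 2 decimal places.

Cross-section at z=1: (-3.10,2.53) (2.92,-2.07) (2.46,4.67)

t = z/height = 1/11 = 0.0909091
s = 1 + (scale-1)·z/height = 1 + (0.92-1)·1/11 = 0.992727
θ = twist·z/height = 231°·1/11 = 21.0000° = 0.366519 rad
cos θ = 0.933580, sin θ = 0.358368 (intermediates below are computed at full precision and shown rounded to 5 d.p.)
v1: (-2,3.5) → rotate → (-3.12145,2.55080) → ×s → (-3.09875,2.53224) → (-3.10,2.53)
v2: (2,-3) → rotate → (2.94226,-2.08401) → ×s → (2.92087,-2.06885) → (2.92,-2.07)
v3: (4,3.5) → rotate → (2.48003,4.70100) → ×s → (2.46200,4.66681) → (2.46,4.67)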